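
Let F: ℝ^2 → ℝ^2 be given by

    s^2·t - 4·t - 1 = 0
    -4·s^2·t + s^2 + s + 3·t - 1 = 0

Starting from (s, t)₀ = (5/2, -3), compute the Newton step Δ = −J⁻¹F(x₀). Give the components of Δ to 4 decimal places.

(-0.0251, 3.2769)

At (5/2, -3): F = (-7.7500, 73.7500).
Jacobian J = [[2·s·t, s^2 - 4], [-8·s·t + 2·s + 1, -4·s^2 + 3]].
At the point, J = [[-15.0000, 2.2500], [66.0000, -22.0000]] (det J = 181.5000).
Solving J·Δ = −F gives Δ = (-0.0251, 3.2769).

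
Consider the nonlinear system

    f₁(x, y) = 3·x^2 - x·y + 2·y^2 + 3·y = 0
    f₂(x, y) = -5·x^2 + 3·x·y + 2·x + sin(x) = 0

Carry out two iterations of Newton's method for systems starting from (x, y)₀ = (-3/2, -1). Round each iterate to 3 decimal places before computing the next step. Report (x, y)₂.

(-0.590, -1.655)

At (-3/2, -1): F = (4.250, -10.74749).
Jacobian J = [[6·x - y, -x + 4·y + 3], [-10·x + 3·y + cos(x) + 2, 3·x]].
At the point, J = [[-8.000, 0.500], [14.07074, -4.500]] (det J = 28.96463).
Solving J·Δ = −F gives Δ = (0.475, -0.904).
Then the next iterate is (x, y)₁ = (-1.025, -1.904).
Round to (-1.025, -1.904) and repeat: F = (2.73871, -2.30304), J = [[-4.246, -3.591], [7.05710, -3.075]].
Δ = (0.435, 0.249), so (x, y)₂ = (-0.590, -1.655).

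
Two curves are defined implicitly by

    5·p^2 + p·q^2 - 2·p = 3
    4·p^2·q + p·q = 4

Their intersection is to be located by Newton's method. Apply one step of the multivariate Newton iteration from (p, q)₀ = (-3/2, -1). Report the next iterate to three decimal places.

At (-3/2, -1): F = (9.750, -11.500).
Jacobian J = [[10·p + q^2 - 2, 2·p·q], [8·p·q + q, 4·p^2 + p]].
At the point, J = [[-16.000, 3.000], [11.000, 7.500]] (det J = -153.000).
Solving J·Δ = −F gives Δ = (0.703, 0.502).
Then the next iterate is (p, q)₁ = (-0.797, -0.498).

(-0.797, -0.498)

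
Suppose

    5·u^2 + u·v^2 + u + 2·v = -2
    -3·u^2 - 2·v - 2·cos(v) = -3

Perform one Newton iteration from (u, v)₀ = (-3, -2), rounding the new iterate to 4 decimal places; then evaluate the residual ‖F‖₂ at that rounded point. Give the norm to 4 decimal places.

At (-3, -2): F = (28.0000, -19.167706).
Jacobian J = [[10·u + v^2 + 1, 2·u·v + 2], [-6·u, 2·sin(v) - 2]].
At the point, J = [[-25.0000, 14.0000], [18.0000, -3.818595]] (det J = -156.535129).
Solving J·Δ = −F gives Δ = (1.0313, -0.1585).
Then the next iterate is (u, v)₁ = (-1.9687, -2.1585).
Re-evaluating at (-1.9687, -2.1585): F = (5.920784, -3.201436), so ‖F‖₂ = 6.7309.

6.7309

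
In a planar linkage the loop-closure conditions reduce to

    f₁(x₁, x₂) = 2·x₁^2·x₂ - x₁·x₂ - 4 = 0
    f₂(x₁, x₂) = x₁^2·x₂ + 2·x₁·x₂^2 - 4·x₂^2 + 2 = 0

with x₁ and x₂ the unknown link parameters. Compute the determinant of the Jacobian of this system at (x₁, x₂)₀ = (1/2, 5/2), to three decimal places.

J = [[4·x₁·x₂ - x₂, 2·x₁^2 - x₁], [2·x₁·x₂ + 2·x₂^2, x₁^2 + 4·x₁·x₂ - 8·x₂]].
At the point, J = [[2.500, 0.000], [15.000, -14.750]].
det J = -36.875.

-36.875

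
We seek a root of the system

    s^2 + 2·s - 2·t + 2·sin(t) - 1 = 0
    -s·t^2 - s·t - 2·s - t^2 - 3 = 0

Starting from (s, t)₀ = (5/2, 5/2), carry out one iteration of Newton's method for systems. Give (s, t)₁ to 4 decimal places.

At (5/2, 5/2): F = (6.446944, -36.1250).
Jacobian J = [[2·s + 2, 2·cos(t) - 2], [-t^2 - t - 2, -2·s·t - s - 2·t]].
At the point, J = [[7.0000, -3.602287], [-10.7500, -20.0000]] (det J = -178.724588).
Solving J·Δ = −F gives Δ = (-1.4496, -1.0271).
Then the next iterate is (s, t)₁ = (1.0504, 1.4729).

(1.0504, 1.4729)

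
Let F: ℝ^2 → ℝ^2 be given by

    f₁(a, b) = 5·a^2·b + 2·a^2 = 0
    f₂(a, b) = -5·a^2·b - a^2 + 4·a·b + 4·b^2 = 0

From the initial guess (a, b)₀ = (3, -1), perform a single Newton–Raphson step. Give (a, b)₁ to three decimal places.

(2.056, -0.778)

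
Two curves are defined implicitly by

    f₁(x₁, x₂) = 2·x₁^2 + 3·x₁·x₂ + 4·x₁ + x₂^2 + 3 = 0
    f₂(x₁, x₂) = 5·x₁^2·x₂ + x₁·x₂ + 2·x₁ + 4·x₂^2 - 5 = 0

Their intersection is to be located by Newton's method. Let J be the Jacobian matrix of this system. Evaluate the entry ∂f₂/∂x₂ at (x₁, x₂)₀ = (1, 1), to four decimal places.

14.0000

∂f₂/∂x₂ = 5·x₁^2 + x₁ + 8·x₂.
At (1, 1) this is 14.0000.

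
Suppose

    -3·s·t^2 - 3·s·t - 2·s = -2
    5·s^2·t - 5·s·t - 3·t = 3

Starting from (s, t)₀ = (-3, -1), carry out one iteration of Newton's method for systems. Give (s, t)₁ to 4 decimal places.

(-2.5821, -0.2040)

At (-3, -1): F = (8.0000, -60.0000).
Jacobian J = [[-3·t^2 - 3·t - 2, -6·s·t - 3·s], [10·s·t - 5·t, 5·s^2 - 5·s - 3]].
At the point, J = [[-2.0000, -9.0000], [35.0000, 57.0000]] (det J = 201.0000).
Solving J·Δ = −F gives Δ = (0.4179, 0.7960).
Then the next iterate is (s, t)₁ = (-2.5821, -0.2040).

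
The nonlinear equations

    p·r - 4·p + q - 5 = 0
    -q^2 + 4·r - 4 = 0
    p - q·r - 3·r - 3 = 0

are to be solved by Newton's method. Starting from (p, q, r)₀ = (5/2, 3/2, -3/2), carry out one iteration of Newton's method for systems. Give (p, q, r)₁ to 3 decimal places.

At (5/2, 3/2, -3/2): F = (-17.250, -12.250, 6.250).
Jacobian J = [[r - 4, 1, p], [0, -2·q, 4], [1, -r, -q - 3]].
At the point, J = [[-5.500, 1.000, 2.500], [0.000, -3.000, 4.000], [1.000, 1.500, -4.500]] (det J = -29.750).
Solving J·Δ = −F gives Δ = (-5.330, -6.859, -2.082).
Then the next iterate is (p, q, r)₁ = (-2.830, -5.359, -3.582).

(-2.830, -5.359, -3.582)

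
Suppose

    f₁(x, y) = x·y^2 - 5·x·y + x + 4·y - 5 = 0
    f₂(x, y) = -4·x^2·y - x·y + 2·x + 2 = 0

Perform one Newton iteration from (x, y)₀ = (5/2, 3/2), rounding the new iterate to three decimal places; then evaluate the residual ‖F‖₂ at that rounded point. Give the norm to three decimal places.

8.235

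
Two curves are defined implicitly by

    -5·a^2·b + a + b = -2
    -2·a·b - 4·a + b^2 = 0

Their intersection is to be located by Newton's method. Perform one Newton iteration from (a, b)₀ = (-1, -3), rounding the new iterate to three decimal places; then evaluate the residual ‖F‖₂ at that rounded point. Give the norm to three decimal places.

At (-1, -3): F = (13.000, 7.000).
Jacobian J = [[-10·a·b + 1, -5·a^2 + 1], [-2·b - 4, -2·a + 2·b]].
At the point, J = [[-29.000, -4.000], [2.000, -4.000]] (det J = 124.000).
Solving J·Δ = −F gives Δ = (0.194, 1.847).
Then the next iterate is (a, b)₁ = (-0.806, -1.153).
Re-evaluating at (-0.806, -1.153): F = (3.78615, 2.69477), so ‖F‖₂ = 4.647.

4.647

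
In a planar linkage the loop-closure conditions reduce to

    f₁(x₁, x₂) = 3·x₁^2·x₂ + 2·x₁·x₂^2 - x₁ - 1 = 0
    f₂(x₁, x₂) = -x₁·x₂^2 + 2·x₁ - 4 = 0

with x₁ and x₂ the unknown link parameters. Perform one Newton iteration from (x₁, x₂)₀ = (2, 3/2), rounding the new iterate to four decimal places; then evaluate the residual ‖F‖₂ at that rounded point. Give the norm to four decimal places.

6.1473

At (2, 3/2): F = (24.0000, -4.5000).
Jacobian J = [[6·x₁·x₂ + 2·x₂^2 - 1, 3·x₁^2 + 4·x₁·x₂], [-x₂^2 + 2, -2·x₁·x₂]].
At the point, J = [[21.5000, 24.0000], [-0.2500, -6.0000]] (det J = -123.0000).
Solving J·Δ = −F gives Δ = (-0.2927, -0.7378).
Then the next iterate is (x₁, x₂)₁ = (1.7073, 0.7622).
Re-evaluating at (1.7073, 0.7622): F = (5.941557, -1.577254), so ‖F‖₂ = 6.1473.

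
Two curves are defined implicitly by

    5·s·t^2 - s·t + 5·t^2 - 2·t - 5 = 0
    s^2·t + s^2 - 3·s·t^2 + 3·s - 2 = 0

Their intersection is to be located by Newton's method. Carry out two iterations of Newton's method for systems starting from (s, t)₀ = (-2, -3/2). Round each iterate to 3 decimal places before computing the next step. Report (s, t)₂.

(-0.686, -1.431)

At (-2, -3/2): F = (-16.250, 3.500).
Jacobian J = [[5·t^2 - t, 10·s·t - s + 10·t - 2], [2·s·t + 2·s - 3·t^2 + 3, s^2 - 6·s·t]].
At the point, J = [[12.750, 15.000], [-1.750, -14.000]] (det J = -152.250).
Solving J·Δ = −F gives Δ = (1.149, 0.106).
Then the next iterate is (s, t)₁ = (-0.851, -1.394).
Round to (-0.851, -1.394) and repeat: F = (-1.95058, 0.12275), J = [[11.11018, -3.22606], [-2.15912, -6.39356]].
Δ = (0.165, -0.037), so (s, t)₂ = (-0.686, -1.431).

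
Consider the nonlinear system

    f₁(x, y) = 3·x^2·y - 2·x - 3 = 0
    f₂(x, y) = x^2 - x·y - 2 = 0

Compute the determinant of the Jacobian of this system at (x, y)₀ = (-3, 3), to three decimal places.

J = [[6·x·y - 2, 3·x^2], [2·x - y, -x]].
At the point, J = [[-56.000, 27.000], [-9.000, 3.000]].
det J = 75.000.

75.000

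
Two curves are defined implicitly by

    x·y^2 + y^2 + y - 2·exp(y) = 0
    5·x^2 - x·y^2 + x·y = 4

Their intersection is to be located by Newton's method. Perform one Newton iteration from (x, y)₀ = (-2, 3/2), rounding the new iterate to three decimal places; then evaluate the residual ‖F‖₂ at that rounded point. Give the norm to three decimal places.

5.594

At (-2, 3/2): F = (-9.71338, 17.500).
Jacobian J = [[y^2, 2·x·y + 2·y - 2·exp(y) + 1], [10·x - y^2 + y, -2·x·y + x]].
At the point, J = [[2.250, -10.96338], [-20.750, 4.000]] (det J = -218.49010).
Solving J·Δ = −F gives Δ = (0.700, -0.742).
Then the next iterate is (x, y)₁ = (-1.300, 0.758).
Re-evaluating at (-1.300, 0.758): F = (-3.68238, 4.21153), so ‖F‖₂ = 5.594.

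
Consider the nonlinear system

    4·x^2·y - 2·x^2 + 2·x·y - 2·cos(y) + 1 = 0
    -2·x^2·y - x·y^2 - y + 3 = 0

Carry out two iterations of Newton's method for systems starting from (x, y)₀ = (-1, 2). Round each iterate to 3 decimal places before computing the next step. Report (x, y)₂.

(-1.399, 0.807)

At (-1, 2): F = (3.83229, 1.000).
Jacobian J = [[8·x·y - 4·x + 2·y, 4·x^2 + 2·x + 2·sin(y)], [-4·x·y - y^2, -2·x^2 - 2·x·y - 1]].
At the point, J = [[-8.000, 3.81859], [4.000, 1.000]] (det J = -23.27438).
Solving J·Δ = −F gives Δ = (0.001, -1.002).
Then the next iterate is (x, y)₁ = (-0.999, 0.998).
Round to (-0.999, 0.998) and repeat: F = (-0.08995, 1.00500), J = [[-1.98402, 3.67478], [2.99200, -1.00200]].
Δ = (-0.400, -0.191), so (x, y)₂ = (-1.399, 0.807).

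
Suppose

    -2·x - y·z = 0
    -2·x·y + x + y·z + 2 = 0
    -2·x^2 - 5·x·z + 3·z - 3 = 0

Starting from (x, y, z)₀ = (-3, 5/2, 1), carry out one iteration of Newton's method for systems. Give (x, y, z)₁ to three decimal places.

At (-3, 5/2, 1): F = (3.500, 16.500, -3.000).
Jacobian J = [[-2, -z, -y], [-2·y + 1, -2·x + z, y], [-4·x - 5·z, 0, -5·x + 3]].
At the point, J = [[-2.000, -1.000, -2.500], [-4.000, 7.000, 2.500], [7.000, 0.000, 18.000]] (det J = -219.000).
Solving J·Δ = −F gives Δ = (3.164, -0.169, -1.064).
Then the next iterate is (x, y, z)₁ = (0.164, 2.331, -0.064).

(0.164, 2.331, -0.064)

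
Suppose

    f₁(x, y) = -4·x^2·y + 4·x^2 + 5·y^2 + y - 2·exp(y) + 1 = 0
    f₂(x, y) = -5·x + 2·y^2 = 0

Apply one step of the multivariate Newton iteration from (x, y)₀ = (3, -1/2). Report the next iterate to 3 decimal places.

(0.459, -1.397)

At (3, -1/2): F = (54.53694, -14.500).
Jacobian J = [[-8·x·y + 8·x, -4·x^2 + 10·y - 2·exp(y) + 1], [-5, 4·y]].
At the point, J = [[36.000, -41.21306], [-5.000, -2.000]] (det J = -278.06531).
Solving J·Δ = −F gives Δ = (-2.541, -0.897).
Then the next iterate is (x, y)₁ = (0.459, -1.397).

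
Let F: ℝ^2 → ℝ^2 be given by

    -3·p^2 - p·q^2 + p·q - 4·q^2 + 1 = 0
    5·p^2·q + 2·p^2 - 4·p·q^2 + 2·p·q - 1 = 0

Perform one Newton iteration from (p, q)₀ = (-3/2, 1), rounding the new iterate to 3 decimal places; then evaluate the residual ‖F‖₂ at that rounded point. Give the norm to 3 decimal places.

At (-3/2, 1): F = (-9.750, 17.750).
Jacobian J = [[-6·p - q^2 + q, -2·p·q + p - 8·q], [10·p·q + 4·p - 4·q^2 + 2·q, 5·p^2 - 8·p·q + 2·p]].
At the point, J = [[9.000, -6.500], [-23.000, 20.250]] (det J = 32.750).
Solving J·Δ = −F gives Δ = (2.506, 1.969).
Then the next iterate is (p, q)₁ = (1.006, 2.969).
Re-evaluating at (1.006, 2.969): F = (-43.17699, -13.45003), so ‖F‖₂ = 45.223.

45.223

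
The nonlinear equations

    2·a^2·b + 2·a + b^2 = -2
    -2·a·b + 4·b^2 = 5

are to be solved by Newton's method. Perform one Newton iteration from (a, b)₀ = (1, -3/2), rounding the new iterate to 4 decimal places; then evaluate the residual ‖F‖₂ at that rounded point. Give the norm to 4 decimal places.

1.5680

At (1, -3/2): F = (3.2500, 7.0000).
Jacobian J = [[4·a·b + 2, 2·a^2 + 2·b], [-2·b, -2·a + 8·b]].
At the point, J = [[-4.0000, -1.0000], [3.0000, -14.0000]] (det J = 59.0000).
Solving J·Δ = −F gives Δ = (0.6525, 0.6398).
Then the next iterate is (a, b)₁ = (1.6525, -0.8602).
Re-evaluating at (1.6525, -0.8602): F = (1.346951, 0.802737), so ‖F‖₂ = 1.5680.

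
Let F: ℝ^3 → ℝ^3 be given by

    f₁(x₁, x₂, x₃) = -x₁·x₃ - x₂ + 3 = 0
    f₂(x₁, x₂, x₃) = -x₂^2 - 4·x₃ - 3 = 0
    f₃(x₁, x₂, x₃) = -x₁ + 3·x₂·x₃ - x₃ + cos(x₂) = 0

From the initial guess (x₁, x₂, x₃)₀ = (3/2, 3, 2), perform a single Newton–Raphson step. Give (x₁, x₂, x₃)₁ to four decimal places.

(1.0952, -1.2476, 3.3714)

At (3/2, 3, 2): F = (-3.0000, -20.0000, 13.510008).
Jacobian J = [[-x₃, -1, -x₁], [0, -2·x₂, -4], [-1, 3·x₃ - sin(x₂), 3·x₂ - 1]].
At the point, J = [[-2.0000, -1.0000, -1.5000], [0.0000, -6.0000, -4.0000], [-1.0000, 5.858880, 8.0000]] (det J = 54.128960).
Solving J·Δ = −F gives Δ = (-0.4048, -4.2476, 1.3714).
Then the next iterate is (x₁, x₂, x₃)₁ = (1.0952, -1.2476, 3.3714).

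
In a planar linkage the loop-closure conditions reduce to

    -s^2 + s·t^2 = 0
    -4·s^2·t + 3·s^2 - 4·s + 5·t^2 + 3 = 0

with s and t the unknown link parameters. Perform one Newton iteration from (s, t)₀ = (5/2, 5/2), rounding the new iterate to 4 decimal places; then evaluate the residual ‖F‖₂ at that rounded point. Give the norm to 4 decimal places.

6.1246

At (5/2, 5/2): F = (9.3750, -19.5000).
Jacobian J = [[-2·s + t^2, 2·s·t], [-8·s·t + 6·s - 4, -4·s^2 + 10·t]].
At the point, J = [[1.2500, 12.5000], [-39.0000, 0.0000]] (det J = 487.5000).
Solving J·Δ = −F gives Δ = (-0.5000, -0.7000).
Then the next iterate is (s, t)₁ = (2.0000, 1.8000).
Re-evaluating at (2.0000, 1.8000): F = (2.4800, -5.6000), so ‖F‖₂ = 6.1246.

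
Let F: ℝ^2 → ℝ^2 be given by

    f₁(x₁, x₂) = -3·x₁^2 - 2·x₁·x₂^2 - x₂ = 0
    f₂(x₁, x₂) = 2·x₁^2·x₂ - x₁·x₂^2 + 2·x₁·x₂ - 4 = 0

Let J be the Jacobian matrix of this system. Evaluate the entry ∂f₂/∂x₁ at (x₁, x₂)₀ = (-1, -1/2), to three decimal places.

0.750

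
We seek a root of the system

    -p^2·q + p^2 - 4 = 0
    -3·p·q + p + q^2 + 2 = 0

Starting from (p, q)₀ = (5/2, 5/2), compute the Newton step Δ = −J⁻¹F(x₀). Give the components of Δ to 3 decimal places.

At (5/2, 5/2): F = (-13.375, -8.000).
Jacobian J = [[-2·p·q + 2·p, -p^2], [-3·q + 1, -3·p + 2·q]].
At the point, J = [[-7.500, -6.250], [-6.500, -2.500]] (det J = -21.875).
Solving J·Δ = −F gives Δ = (-0.757, -1.231).

(-0.757, -1.231)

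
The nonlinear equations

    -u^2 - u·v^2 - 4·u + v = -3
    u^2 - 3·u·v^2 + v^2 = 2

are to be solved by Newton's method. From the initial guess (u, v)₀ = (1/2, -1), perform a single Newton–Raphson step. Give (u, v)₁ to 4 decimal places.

At (1/2, -1): F = (-0.7500, -2.2500).
Jacobian J = [[-2·u - v^2 - 4, -2·u·v + 1], [2·u - 3·v^2, -6·u·v + 2·v]].
At the point, J = [[-6.0000, 2.0000], [-2.0000, 1.0000]] (det J = -2.0000).
Solving J·Δ = −F gives Δ = (1.8750, 6.0000).
Then the next iterate is (u, v)₁ = (2.3750, 5.0000).

(2.3750, 5.0000)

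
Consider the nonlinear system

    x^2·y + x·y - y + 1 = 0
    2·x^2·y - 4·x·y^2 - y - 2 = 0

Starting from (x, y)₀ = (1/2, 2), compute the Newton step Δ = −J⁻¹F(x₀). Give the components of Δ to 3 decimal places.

(-0.189, -1.027)

At (1/2, 2): F = (0.500, -11.000).
Jacobian J = [[2·x·y + y, x^2 + x - 1], [4·x·y - 4·y^2, 2·x^2 - 8·x·y - 1]].
At the point, J = [[4.000, -0.250], [-12.000, -8.500]] (det J = -37.000).
Solving J·Δ = −F gives Δ = (-0.189, -1.027).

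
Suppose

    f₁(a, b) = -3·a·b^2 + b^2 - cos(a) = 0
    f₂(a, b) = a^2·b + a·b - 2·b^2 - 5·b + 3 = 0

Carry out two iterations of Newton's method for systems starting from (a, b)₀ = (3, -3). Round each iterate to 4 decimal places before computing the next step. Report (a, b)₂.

(2.3288, -0.9584)

At (3, -3): F = (-71.010008, -36.0000).
Jacobian J = [[-3·b^2 + sin(a), -6·a·b + 2·b], [2·a·b + b, a^2 + a - 4·b - 5]].
At the point, J = [[-26.858880, 48.0000], [-21.0000, 19.0000]] (det J = 497.681280).
Solving J·Δ = −F gives Δ = (-0.7611, 1.0535).
Then the next iterate is (a, b)₁ = (2.2389, -1.9465).
Round to (2.2389, -1.9465) and repeat: F = (-21.040290, -8.960412), J = [[-10.581589, 22.255113], [-10.662538, 10.037573]].
Δ = (0.0899, 0.9881), so (a, b)₂ = (2.3288, -0.9584).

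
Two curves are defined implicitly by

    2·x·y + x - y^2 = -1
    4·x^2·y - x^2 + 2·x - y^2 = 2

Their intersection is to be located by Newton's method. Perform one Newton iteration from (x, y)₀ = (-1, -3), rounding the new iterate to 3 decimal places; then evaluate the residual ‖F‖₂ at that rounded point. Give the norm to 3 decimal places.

8.198

At (-1, -3): F = (-3.000, -26.000).
Jacobian J = [[2·y + 1, 2·x - 2·y], [8·x·y - 2·x + 2, 4·x^2 - 2·y]].
At the point, J = [[-5.000, 4.000], [28.000, 10.000]] (det J = -162.000).
Solving J·Δ = −F gives Δ = (0.457, 1.321).
Then the next iterate is (x, y)₁ = (-0.543, -1.679).
Re-evaluating at (-0.543, -1.679): F = (-0.53865, -8.18010), so ‖F‖₂ = 8.198.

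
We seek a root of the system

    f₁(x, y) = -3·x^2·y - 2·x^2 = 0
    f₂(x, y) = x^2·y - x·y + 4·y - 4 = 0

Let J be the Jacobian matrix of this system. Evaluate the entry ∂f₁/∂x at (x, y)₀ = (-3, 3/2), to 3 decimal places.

∂f₁/∂x = -6·x·y - 4·x.
At (-3, 3/2) this is 39.000.

39.000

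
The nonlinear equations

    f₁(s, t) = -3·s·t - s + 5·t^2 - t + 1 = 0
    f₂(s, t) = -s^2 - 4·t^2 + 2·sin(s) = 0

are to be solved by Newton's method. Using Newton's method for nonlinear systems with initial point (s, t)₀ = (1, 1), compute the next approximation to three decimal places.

At (1, 1): F = (1.000, -3.31706).
Jacobian J = [[-3·t - 1, -3·s + 10·t - 1], [-2·s + 2·cos(s), -8·t]].
At the point, J = [[-4.000, 6.000], [-0.91940, -8.000]] (det J = 37.51637).
Solving J·Δ = −F gives Δ = (-0.317, -0.378).
Then the next iterate is (s, t)₁ = (0.683, 0.622).

(0.683, 0.622)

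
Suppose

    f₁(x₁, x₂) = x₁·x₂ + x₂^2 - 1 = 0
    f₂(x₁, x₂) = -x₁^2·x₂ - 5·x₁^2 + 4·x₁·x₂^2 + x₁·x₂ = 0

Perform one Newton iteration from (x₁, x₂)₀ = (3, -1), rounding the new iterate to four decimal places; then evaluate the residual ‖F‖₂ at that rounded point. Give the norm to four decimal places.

2.5662

At (3, -1): F = (-3.0000, -27.0000).
Jacobian J = [[x₂, x₁ + 2·x₂], [-2·x₁·x₂ - 10·x₁ + 4·x₂^2 + x₂, -x₁^2 + 8·x₁·x₂ + x₁]].
At the point, J = [[-1.0000, 1.0000], [-21.0000, -30.0000]] (det J = 51.0000).
Solving J·Δ = −F gives Δ = (-2.2941, 0.7059).
Then the next iterate is (x₁, x₂)₁ = (0.7059, -0.2941).
Re-evaluating at (0.7059, -0.2941): F = (-1.121110, -2.308304), so ‖F‖₂ = 2.5662.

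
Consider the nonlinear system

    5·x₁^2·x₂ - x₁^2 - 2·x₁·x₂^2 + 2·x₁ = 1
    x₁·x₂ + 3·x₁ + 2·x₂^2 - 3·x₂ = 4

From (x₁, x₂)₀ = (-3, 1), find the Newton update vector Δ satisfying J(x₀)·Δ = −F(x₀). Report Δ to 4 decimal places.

(4.9944, 1.4889)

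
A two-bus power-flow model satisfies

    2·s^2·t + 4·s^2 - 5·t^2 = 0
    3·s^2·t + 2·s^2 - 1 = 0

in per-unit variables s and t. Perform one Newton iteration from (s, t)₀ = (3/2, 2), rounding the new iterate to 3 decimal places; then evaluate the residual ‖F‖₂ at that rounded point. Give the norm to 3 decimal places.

At (3/2, 2): F = (-2.000, 17.000).
Jacobian J = [[4·s·t + 8·s, 2·s^2 - 10·t], [6·s·t + 4·s, 3·s^2]].
At the point, J = [[24.000, -15.500], [24.000, 6.750]] (det J = 534.000).
Solving J·Δ = −F gives Δ = (-0.468, -0.854).
Then the next iterate is (s, t)₁ = (1.032, 1.146).
Re-evaluating at (1.032, 1.146): F = (0.13455, 4.79160), so ‖F‖₂ = 4.793.

4.793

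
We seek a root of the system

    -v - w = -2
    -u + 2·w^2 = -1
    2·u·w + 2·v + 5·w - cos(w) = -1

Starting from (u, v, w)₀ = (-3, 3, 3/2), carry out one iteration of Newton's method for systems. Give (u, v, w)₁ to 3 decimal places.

(-4.225, 2.121, -0.121)

At (-3, 3, 3/2): F = (-2.500, 8.500, 5.42926).
Jacobian J = [[0, -1, -1], [-1, 0, 4·w], [2·w, 2, 2·u + sin(w) + 5]].
At the point, J = [[0.000, -1.000, -1.000], [-1.000, 0.000, 6.000], [3.000, 2.000, -0.00251]] (det J = -15.99749).
Solving J·Δ = −F gives Δ = (-1.225, -0.879, -1.621).
Then the next iterate is (u, v, w)₁ = (-4.225, 2.121, -0.121).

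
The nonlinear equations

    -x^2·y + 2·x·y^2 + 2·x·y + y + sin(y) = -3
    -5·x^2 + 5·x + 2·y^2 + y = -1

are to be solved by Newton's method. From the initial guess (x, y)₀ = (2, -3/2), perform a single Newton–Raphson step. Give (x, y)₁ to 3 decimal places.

At (2, -3/2): F = (9.50251, -6.000).
Jacobian J = [[-2·x·y + 2·y^2 + 2·y, -x^2 + 4·x·y + 2·x + cos(y) + 1], [-10·x + 5, 4·y + 1]].
At the point, J = [[7.500, -10.92926], [-15.000, -5.000]] (det J = -201.43894).
Solving J·Δ = −F gives Δ = (-0.561, 0.484).
Then the next iterate is (x, y)₁ = (1.439, -1.016).

(1.439, -1.016)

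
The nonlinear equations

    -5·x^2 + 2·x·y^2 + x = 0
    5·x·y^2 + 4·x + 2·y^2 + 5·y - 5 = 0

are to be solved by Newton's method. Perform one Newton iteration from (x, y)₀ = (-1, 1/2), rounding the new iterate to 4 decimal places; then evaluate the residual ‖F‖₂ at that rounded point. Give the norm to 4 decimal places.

At (-1, 1/2): F = (-6.5000, -7.2500).
Jacobian J = [[-10·x + 2·y^2 + 1, 4·x·y], [5·y^2 + 4, 10·x·y + 4·y + 5]].
At the point, J = [[11.5000, -2.0000], [5.2500, 2.0000]] (det J = 33.5000).
Solving J·Δ = −F gives Δ = (0.8209, 1.4701).
Then the next iterate is (x, y)₁ = (-0.1791, 1.9701).
Re-evaluating at (-0.1791, 1.9701): F = (-1.729764, 8.420989), so ‖F‖₂ = 8.5968.

8.5968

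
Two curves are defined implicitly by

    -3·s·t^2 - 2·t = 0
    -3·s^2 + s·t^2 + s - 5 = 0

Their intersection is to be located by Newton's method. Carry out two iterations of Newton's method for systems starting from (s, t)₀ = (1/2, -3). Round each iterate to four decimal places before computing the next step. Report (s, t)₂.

At (1/2, -3): F = (-7.5000, -0.7500).
Jacobian J = [[-3·t^2, -6·s·t - 2], [-6·s + t^2 + 1, 2·s·t]].
At the point, J = [[-27.0000, 7.0000], [7.0000, -3.0000]] (det J = 32.0000).
Solving J·Δ = −F gives Δ = (-0.8672, -2.2734).
Then the next iterate is (s, t)₁ = (-0.3672, -5.2734).
Round to (-0.3672, -5.2734) and repeat: F = (41.180916, -15.983080), J = [[-83.426243, -13.618355], [31.011948, 3.872785]].
Δ = (0.5862, -0.5674), so (s, t)₂ = (0.2190, -5.8408).

(0.2190, -5.8408)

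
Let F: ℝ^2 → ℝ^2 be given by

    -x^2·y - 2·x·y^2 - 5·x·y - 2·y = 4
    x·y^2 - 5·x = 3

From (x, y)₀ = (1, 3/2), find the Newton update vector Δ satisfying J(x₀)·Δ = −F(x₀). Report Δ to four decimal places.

(-1.7006, 0.3578)

At (1, 3/2): F = (-20.5000, -5.7500).
Jacobian J = [[-2·x·y - 2·y^2 - 5·y, -x^2 - 4·x·y - 5·x - 2], [y^2 - 5, 2·x·y]].
At the point, J = [[-15.0000, -14.0000], [-2.7500, 3.0000]] (det J = -83.5000).
Solving J·Δ = −F gives Δ = (-1.7006, 0.3578).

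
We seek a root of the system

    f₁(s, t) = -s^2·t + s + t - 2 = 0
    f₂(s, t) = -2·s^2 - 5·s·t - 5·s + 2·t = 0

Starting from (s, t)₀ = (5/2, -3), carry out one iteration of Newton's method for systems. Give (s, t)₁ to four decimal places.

At (5/2, -3): F = (16.2500, 6.5000).
Jacobian J = [[-2·s·t + 1, -s^2 + 1], [-4·s - 5·t - 5, -5·s + 2]].
At the point, J = [[16.0000, -5.2500], [0.0000, -10.5000]] (det J = -168.0000).
Solving J·Δ = −F gives Δ = (-0.8125, 0.6190).
Then the next iterate is (s, t)₁ = (1.6875, -2.3810).

(1.6875, -2.3810)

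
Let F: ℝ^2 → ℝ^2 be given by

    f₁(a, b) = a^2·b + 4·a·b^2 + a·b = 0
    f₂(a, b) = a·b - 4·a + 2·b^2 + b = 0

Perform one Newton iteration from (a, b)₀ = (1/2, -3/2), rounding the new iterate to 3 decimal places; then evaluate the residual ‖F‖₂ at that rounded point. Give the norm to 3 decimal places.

At (1/2, -3/2): F = (3.375, 0.250).
Jacobian J = [[2·a·b + 4·b^2 + b, a^2 + 8·a·b + a], [b - 4, a + 4·b + 1]].
At the point, J = [[6.000, -5.250], [-5.500, -4.500]] (det J = -55.875).
Solving J·Δ = −F gives Δ = (-0.248, 0.359).
Then the next iterate is (a, b)₁ = (0.252, -1.141).
Re-evaluating at (0.252, -1.141): F = (0.95231, 0.16723), so ‖F‖₂ = 0.967.

0.967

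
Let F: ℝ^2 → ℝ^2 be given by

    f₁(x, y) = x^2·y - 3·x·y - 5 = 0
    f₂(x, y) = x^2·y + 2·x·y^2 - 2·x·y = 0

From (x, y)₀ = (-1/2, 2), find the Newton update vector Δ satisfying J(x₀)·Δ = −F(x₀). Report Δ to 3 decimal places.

(-0.365, -0.811)

At (-1/2, 2): F = (-1.500, -1.500).
Jacobian J = [[2·x·y - 3·y, x^2 - 3·x], [2·x·y + 2·y^2 - 2·y, x^2 + 4·x·y - 2·x]].
At the point, J = [[-8.000, 1.750], [2.000, -2.750]] (det J = 18.500).
Solving J·Δ = −F gives Δ = (-0.365, -0.811).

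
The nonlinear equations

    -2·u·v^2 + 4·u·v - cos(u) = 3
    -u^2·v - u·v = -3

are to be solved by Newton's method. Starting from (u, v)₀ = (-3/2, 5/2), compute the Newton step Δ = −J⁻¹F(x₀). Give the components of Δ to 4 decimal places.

(-0.2509, -0.1730)

At (-3/2, 5/2): F = (0.679263, 1.1250).
Jacobian J = [[-2·v^2 + 4·v + sin(u), -4·u·v + 4·u], [-2·u·v - v, -u^2 - u]].
At the point, J = [[-3.497495, 9.0000], [5.0000, -0.7500]] (det J = -42.376879).
Solving J·Δ = −F gives Δ = (-0.2509, -0.1730).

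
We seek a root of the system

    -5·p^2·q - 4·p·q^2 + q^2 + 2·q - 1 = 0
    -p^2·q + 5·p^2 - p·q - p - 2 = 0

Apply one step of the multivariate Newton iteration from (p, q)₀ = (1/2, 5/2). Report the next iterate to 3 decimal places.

At (1/2, 5/2): F = (-5.375, -3.125).
Jacobian J = [[-10·p·q - 4·q^2, -5·p^2 - 8·p·q + 2·q + 2], [-2·p·q + 10·p - q - 1, -p^2 - p]].
At the point, J = [[-37.500, -4.250], [-1.000, -0.750]] (det J = 23.875).
Solving J·Δ = −F gives Δ = (0.387, -4.683).
Then the next iterate is (p, q)₁ = (0.887, -2.183).

(0.887, -2.183)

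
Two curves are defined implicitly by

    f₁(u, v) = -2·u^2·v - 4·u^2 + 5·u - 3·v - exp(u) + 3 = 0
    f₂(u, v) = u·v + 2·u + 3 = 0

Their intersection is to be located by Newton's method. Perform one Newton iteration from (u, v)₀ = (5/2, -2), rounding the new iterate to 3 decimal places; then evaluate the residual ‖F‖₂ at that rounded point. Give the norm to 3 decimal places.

451.656

At (5/2, -2): F = (9.31751, 3.000).
Jacobian J = [[-4·u·v - 8·u - exp(u) + 5, -2·u^2 - 3], [v + 2, u]].
At the point, J = [[-7.18249, -15.500], [0.000, 2.500]] (det J = -17.95623).
Solving J·Δ = −F gives Δ = (3.887, -1.200).
Then the next iterate is (u, v)₁ = (6.387, -3.200).
Re-evaluating at (6.387, -3.200): F = (-451.63164, -4.66440), so ‖F‖₂ = 451.656.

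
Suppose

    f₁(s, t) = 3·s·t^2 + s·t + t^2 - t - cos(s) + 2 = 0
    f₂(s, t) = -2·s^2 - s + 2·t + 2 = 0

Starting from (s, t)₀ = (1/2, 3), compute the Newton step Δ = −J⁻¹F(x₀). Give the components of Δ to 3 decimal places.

(0.548, -2.678)

At (1/2, 3): F = (22.12242, 7.000).
Jacobian J = [[3·t^2 + t + sin(s), 6·s·t + s + 2·t - 1], [-4·s - 1, 2]].
At the point, J = [[30.47943, 14.500], [-3.000, 2.000]] (det J = 104.45885).
Solving J·Δ = −F gives Δ = (0.548, -2.678).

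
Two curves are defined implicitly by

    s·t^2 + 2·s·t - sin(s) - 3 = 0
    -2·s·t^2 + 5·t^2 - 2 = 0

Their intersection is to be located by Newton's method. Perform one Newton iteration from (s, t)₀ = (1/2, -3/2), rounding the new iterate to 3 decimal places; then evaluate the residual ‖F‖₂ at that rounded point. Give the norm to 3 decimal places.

3.597

At (1/2, -3/2): F = (-3.85443, 7.000).
Jacobian J = [[t^2 + 2·t - cos(s), 2·s·t + 2·s], [-2·t^2, -4·s·t + 10·t]].
At the point, J = [[-1.62758, -0.500], [-4.500, -12.000]] (det J = 17.28099).
Solving J·Δ = −F gives Δ = (-2.879, 1.663).
Then the next iterate is (s, t)₁ = (-2.379, 0.163).
Re-evaluating at (-2.379, 0.163): F = (-3.14796, -1.74074), so ‖F‖₂ = 3.597.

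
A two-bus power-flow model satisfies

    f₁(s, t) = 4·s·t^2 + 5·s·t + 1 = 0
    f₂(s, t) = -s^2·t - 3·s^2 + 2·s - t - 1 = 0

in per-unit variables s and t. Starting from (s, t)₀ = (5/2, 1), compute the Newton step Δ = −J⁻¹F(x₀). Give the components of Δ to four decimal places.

At (5/2, 1): F = (23.5000, -22.0000).
Jacobian J = [[4·t^2 + 5·t, 8·s·t + 5·s], [-2·s·t - 6·s + 2, -s^2 - 1]].
At the point, J = [[9.0000, 32.5000], [-18.0000, -7.2500]] (det J = 519.7500).
Solving J·Δ = −F gives Δ = (-1.0479, -0.4329).

(-1.0479, -0.4329)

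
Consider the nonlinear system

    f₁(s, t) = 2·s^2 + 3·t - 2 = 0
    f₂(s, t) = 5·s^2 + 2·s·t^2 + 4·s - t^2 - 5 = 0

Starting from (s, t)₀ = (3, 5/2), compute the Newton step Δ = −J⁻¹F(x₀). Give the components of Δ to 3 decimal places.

At (3, 5/2): F = (23.500, 83.250).
Jacobian J = [[4·s, 3], [10·s + 2·t^2 + 4, 4·s·t - 2·t]].
At the point, J = [[12.000, 3.000], [46.500, 25.000]] (det J = 160.500).
Solving J·Δ = −F gives Δ = (-2.104, 0.584).

(-2.104, 0.584)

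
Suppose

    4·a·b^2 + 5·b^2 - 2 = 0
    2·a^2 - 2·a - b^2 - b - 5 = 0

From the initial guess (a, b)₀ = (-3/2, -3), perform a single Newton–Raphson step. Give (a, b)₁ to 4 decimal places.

At (-3/2, -3): F = (-11.0000, -3.5000).
Jacobian J = [[4·b^2, 8·a·b + 10·b], [4·a - 2, -2·b - 1]].
At the point, J = [[36.0000, 6.0000], [-8.0000, 5.0000]] (det J = 228.0000).
Solving J·Δ = −F gives Δ = (0.1491, 0.9386).
Then the next iterate is (a, b)₁ = (-1.3509, -2.0614).

(-1.3509, -2.0614)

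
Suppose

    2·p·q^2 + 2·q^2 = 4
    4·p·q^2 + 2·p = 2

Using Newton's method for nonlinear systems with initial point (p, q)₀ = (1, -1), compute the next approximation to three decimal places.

At (1, -1): F = (0.000, 4.000).
Jacobian J = [[2·q^2, 4·p·q + 4·q], [4·q^2 + 2, 8·p·q]].
At the point, J = [[2.000, -8.000], [6.000, -8.000]] (det J = 32.000).
Solving J·Δ = −F gives Δ = (-1.000, -0.250).
Then the next iterate is (p, q)₁ = (0.000, -1.250).

(0.000, -1.250)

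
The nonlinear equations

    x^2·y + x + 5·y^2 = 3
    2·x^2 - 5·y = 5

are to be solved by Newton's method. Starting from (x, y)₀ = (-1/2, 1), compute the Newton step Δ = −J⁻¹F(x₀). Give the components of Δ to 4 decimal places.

(-4.3232, -0.1707)

At (-1/2, 1): F = (1.7500, -9.5000).
Jacobian J = [[2·x·y + 1, x^2 + 10·y], [4·x, -5]].
At the point, J = [[0.0000, 10.2500], [-2.0000, -5.0000]] (det J = 20.5000).
Solving J·Δ = −F gives Δ = (-4.3232, -0.1707).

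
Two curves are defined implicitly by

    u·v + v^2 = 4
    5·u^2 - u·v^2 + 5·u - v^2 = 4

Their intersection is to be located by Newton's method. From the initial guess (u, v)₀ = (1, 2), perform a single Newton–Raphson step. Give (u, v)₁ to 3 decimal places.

(0.915, 1.634)

At (1, 2): F = (2.000, -2.000).
Jacobian J = [[v, u + 2·v], [10·u - v^2 + 5, -2·u·v - 2·v]].
At the point, J = [[2.000, 5.000], [11.000, -8.000]] (det J = -71.000).
Solving J·Δ = −F gives Δ = (-0.085, -0.366).
Then the next iterate is (u, v)₁ = (0.915, 1.634).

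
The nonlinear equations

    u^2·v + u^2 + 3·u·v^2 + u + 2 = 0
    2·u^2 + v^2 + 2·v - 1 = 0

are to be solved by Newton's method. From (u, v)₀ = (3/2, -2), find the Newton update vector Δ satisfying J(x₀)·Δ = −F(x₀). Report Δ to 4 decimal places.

(-0.2232, 1.0805)

At (3/2, -2): F = (19.2500, 3.5000).
Jacobian J = [[2·u·v + 2·u + 3·v^2 + 1, u^2 + 6·u·v], [4·u, 2·v + 2]].
At the point, J = [[10.0000, -15.7500], [6.0000, -2.0000]] (det J = 74.5000).
Solving J·Δ = −F gives Δ = (-0.2232, 1.0805).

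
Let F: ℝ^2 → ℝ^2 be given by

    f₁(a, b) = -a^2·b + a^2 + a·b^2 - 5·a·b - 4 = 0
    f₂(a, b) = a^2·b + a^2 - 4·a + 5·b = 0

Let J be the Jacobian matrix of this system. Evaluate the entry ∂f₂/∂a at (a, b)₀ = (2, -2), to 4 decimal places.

-8.0000

∂f₂/∂a = 2·a·b + 2·a - 4.
At (2, -2) this is -8.0000.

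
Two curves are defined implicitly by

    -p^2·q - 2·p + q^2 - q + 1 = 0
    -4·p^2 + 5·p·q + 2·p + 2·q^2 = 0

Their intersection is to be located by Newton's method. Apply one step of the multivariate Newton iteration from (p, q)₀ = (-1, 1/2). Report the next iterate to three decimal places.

(-0.048, 1.798)

At (-1, 1/2): F = (2.250, -8.000).
Jacobian J = [[-2·p·q - 2, -p^2 + 2·q - 1], [-8·p + 5·q + 2, 5·p + 4·q]].
At the point, J = [[-1.000, -1.000], [12.500, -3.000]] (det J = 15.500).
Solving J·Δ = −F gives Δ = (0.952, 1.298).
Then the next iterate is (p, q)₁ = (-0.048, 1.798).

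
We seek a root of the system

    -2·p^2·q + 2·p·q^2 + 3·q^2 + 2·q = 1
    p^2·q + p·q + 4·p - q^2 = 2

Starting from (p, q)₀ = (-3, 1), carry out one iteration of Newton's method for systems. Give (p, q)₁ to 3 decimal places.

(5.176, 5.294)

At (-3, 1): F = (-20.000, -9.000).
Jacobian J = [[-4·p·q + 2·q^2, -2·p^2 + 4·p·q + 6·q + 2], [2·p·q + q + 4, p^2 + p - 2·q]].
At the point, J = [[14.000, -22.000], [-1.000, 4.000]] (det J = 34.000).
Solving J·Δ = −F gives Δ = (8.176, 4.294).
Then the next iterate is (p, q)₁ = (5.176, 5.294).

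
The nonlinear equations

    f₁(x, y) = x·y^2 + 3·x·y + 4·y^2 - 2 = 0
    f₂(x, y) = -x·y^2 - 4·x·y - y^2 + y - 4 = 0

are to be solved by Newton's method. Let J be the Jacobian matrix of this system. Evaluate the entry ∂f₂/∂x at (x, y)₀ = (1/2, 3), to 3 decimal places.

-21.000

∂f₂/∂x = -y^2 - 4·y.
At (1/2, 3) this is -21.000.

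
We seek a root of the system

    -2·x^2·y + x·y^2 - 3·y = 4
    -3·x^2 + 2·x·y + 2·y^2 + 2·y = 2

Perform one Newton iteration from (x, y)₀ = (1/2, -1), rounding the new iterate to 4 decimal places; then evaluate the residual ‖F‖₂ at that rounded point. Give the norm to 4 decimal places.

At (1/2, -1): F = (0.0000, -3.7500).
Jacobian J = [[-4·x·y + y^2, -2·x^2 + 2·x·y - 3], [-6·x + 2·y, 2·x + 4·y + 2]].
At the point, J = [[3.0000, -4.5000], [-5.0000, -1.0000]] (det J = -25.5000).
Solving J·Δ = −F gives Δ = (-0.6618, -0.4412).
Then the next iterate is (x, y)₁ = (-0.1618, -1.4412).
Re-evaluating at (-0.1618, -1.4412): F = (0.062991, -0.340451), so ‖F‖₂ = 0.3462.

0.3462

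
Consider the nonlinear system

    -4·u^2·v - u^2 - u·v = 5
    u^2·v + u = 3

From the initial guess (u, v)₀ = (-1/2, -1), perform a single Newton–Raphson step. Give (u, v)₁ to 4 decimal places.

(5.6250, -35.0000)

At (-1/2, -1): F = (-4.7500, -3.7500).
Jacobian J = [[-8·u·v - 2·u - v, -4·u^2 - u], [2·u·v + 1, u^2]].
At the point, J = [[-2.0000, -0.5000], [2.0000, 0.2500]] (det J = 0.5000).
Solving J·Δ = −F gives Δ = (6.1250, -34.0000).
Then the next iterate is (u, v)₁ = (5.6250, -35.0000).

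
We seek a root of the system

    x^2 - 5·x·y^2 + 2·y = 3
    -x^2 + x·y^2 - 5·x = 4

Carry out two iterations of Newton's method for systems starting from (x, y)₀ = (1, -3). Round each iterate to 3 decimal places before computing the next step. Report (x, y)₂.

At (1, -3): F = (-53.000, -1.000).
Jacobian J = [[2·x - 5·y^2, -10·x·y + 2], [-2·x + y^2 - 5, 2·x·y]].
At the point, J = [[-43.000, 32.000], [2.000, -6.000]] (det J = 194.000).
Solving J·Δ = −F gives Δ = (-1.804, -0.768).
Then the next iterate is (x, y)₁ = (-0.804, -3.768).
Round to (-0.804, -3.768) and repeat: F = (47.18567, -12.04147), J = [[-72.59712, -28.29472], [10.80582, 6.05894]].
Δ = (-0.409, 2.716), so (x, y)₂ = (-1.213, -1.052).

(-1.213, -1.052)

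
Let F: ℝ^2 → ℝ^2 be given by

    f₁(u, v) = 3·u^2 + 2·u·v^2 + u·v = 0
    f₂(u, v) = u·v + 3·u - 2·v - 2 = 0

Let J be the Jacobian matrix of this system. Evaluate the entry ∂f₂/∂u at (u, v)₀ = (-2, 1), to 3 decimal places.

∂f₂/∂u = v + 3.
At (-2, 1) this is 4.000.

4.000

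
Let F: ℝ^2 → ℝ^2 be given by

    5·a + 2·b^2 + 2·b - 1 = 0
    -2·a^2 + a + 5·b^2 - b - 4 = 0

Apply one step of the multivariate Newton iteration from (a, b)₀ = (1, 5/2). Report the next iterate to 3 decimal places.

(-0.481, 1.325)

At (1, 5/2): F = (21.500, 23.750).
Jacobian J = [[5, 4·b + 2], [-4·a + 1, 10·b - 1]].
At the point, J = [[5.000, 12.000], [-3.000, 24.000]] (det J = 156.000).
Solving J·Δ = −F gives Δ = (-1.481, -1.175).
Then the next iterate is (a, b)₁ = (-0.481, 1.325).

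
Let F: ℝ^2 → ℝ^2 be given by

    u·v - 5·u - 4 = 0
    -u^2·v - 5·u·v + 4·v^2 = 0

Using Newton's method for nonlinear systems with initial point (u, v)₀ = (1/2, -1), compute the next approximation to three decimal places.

(-0.669, -1.024)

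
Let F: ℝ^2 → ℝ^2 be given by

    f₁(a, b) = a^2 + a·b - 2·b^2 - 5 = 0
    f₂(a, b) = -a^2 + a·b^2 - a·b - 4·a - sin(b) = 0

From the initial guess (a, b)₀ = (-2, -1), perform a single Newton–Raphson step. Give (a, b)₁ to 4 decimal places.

(-2.2282, -1.0705)

At (-2, -1): F = (-1.0000, 0.841471).
Jacobian J = [[2·a + b, a - 4·b], [-2·a + b^2 - b - 4, 2·a·b - a - cos(b)]].
At the point, J = [[-5.0000, 2.0000], [2.0000, 5.459698]] (det J = -31.298488).
Solving J·Δ = −F gives Δ = (-0.2282, -0.0705).
Then the next iterate is (a, b)₁ = (-2.2282, -1.0705).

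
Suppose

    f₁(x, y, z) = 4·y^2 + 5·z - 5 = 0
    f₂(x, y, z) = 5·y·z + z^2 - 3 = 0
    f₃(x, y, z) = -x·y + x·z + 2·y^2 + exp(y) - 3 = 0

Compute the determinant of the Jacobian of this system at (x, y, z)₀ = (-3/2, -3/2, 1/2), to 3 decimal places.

J = [[0, 8·y, 5], [0, 5·z, 5·y + 2·z], [-y + z, -x + 4·y + exp(y), x]].
At the point, J = [[0.000, -12.000, 5.000], [0.000, 2.500, -6.500], [2.000, -4.27687, -1.500]].
det J = 131.000.

131.000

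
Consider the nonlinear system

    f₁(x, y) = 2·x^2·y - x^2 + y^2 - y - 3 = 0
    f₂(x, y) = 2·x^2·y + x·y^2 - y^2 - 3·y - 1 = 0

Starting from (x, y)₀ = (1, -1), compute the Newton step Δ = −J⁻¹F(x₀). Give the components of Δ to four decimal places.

(-1.3333, 4.0000)

At (1, -1): F = (-4.0000, 0.0000).
Jacobian J = [[4·x·y - 2·x, 2·x^2 + 2·y - 1], [4·x·y + y^2, 2·x^2 + 2·x·y - 2·y - 3]].
At the point, J = [[-6.0000, -1.0000], [-3.0000, -1.0000]] (det J = 3.0000).
Solving J·Δ = −F gives Δ = (-1.3333, 4.0000).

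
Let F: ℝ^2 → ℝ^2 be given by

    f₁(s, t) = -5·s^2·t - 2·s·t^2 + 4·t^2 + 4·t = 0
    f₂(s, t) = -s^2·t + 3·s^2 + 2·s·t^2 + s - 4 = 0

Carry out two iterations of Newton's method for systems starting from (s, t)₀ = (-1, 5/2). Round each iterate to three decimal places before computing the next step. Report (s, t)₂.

(0.242, 0.092)

At (-1, 5/2): F = (35.000, -17.000).
Jacobian J = [[-10·s·t - 2·t^2, -5·s^2 - 4·s·t + 8·t + 4], [-2·s·t + 6·s + 2·t^2 + 1, -s^2 + 4·s·t]].
At the point, J = [[12.500, 29.000], [12.500, -11.000]] (det J = -500.000).
Solving J·Δ = −F gives Δ = (0.216, -1.300).
Then the next iterate is (s, t)₁ = (-0.784, 1.200).
Round to (-0.784, 1.200) and repeat: F = (9.12998, -5.93554), J = [[6.528, 14.28992], [1.05760, -4.37786]].
Δ = (1.026, -1.108), so (s, t)₂ = (0.242, 0.092).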